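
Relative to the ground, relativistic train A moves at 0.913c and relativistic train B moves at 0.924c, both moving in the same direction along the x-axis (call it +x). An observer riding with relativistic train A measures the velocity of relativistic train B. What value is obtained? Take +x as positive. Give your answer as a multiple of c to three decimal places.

β_A = 0.913, β_B = 0.924.
Transform to A's frame with the inverse velocity-addition law: u' = (u − v)/(1 − uv/c²), taking u = β_B and v = β_A.
u' = (0.924 − 0.913) / (1 − (0.913)(0.924)) = 0.0110/0.1564 = 0.0703.

+0.070c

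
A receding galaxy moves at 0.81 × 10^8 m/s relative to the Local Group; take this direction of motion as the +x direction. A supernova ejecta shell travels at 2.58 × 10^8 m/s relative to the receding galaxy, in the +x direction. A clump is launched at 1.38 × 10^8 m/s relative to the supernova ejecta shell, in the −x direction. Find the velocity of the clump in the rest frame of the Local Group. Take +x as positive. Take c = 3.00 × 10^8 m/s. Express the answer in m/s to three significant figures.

Apply u = (u' + v)/(1 + u'v/c²) successively, working outward toward the Local Group.
(Dividing each given speed by c = 3.00 × 10^8 m/s to work in units of c.)
Start: velocity of the receding galaxy relative to the Local Group = 0.2700c.
Compose with the supernova ejecta shell (u' = 0.860 in the receding galaxy frame): u_1 = (0.860 + 0.270) / (1 + 0.860·0.270) = 1.1300/1.2322 = 0.9171.
Compose with the clump (u' = -0.460 in the supernova ejecta shell frame): u_2 = (-0.460 + 0.917) / (1 + (-0.460)·0.917) = 0.4571/0.5782 = 0.7906.
So u = 0.7906 × 3.00 × 10^8 m/s.

+2.37 × 10^8 m/s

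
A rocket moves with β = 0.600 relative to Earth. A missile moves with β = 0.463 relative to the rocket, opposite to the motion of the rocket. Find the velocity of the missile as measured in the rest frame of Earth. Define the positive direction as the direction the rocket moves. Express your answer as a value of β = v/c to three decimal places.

With v = 0.600 and u' = -0.463 (in units of c),
u = (u' + v)/(1 + u'v/c²):
u = (-0.463 + 0.600) / (1 + (-0.463)·0.600) = 0.1370/0.7222 = 0.1897
(Galilean addition would give +0.137c.)

β = +0.190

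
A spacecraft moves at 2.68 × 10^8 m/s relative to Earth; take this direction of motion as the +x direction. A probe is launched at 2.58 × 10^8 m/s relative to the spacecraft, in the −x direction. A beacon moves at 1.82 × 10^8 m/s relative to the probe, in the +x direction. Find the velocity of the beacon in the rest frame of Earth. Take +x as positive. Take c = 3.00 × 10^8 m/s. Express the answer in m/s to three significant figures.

Apply u = (u' + v)/(1 + u'v/c²) successively, working outward toward Earth.
(Dividing each given speed by c = 3.00 × 10^8 m/s to work in units of c.)
Start: velocity of the spacecraft relative to Earth = 0.8933c.
Compose with the probe (u' = -0.860 in the spacecraft frame): u_1 = (-0.860 + 0.893) / (1 + (-0.860)·0.893) = 0.0333/0.2317 = 0.1438.
Compose with the beacon (u' = 0.607 in the probe frame): u_2 = (0.607 + 0.144) / (1 + 0.607·0.144) = 0.7505/1.0873 = 0.6903.
So u = 0.6903 × 3.00 × 10^8 m/s.

+2.07 × 10^8 m/s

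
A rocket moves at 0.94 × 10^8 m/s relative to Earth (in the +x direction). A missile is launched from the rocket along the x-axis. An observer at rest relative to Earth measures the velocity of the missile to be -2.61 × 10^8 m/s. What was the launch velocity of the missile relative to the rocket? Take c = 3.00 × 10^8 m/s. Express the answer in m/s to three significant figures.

v = 0.313c, u = -0.870c.
Invert the composition law: u' = (u − v)/(1 − uv/c²).
u' = (-0.870 − 0.313) / (1 − (-0.870)(0.313)) = -1.1833/1.2726 = -0.9299.
u' = -0.9299 × 3.00 × 10^8 m/s.

-2.79 × 10^8 m/s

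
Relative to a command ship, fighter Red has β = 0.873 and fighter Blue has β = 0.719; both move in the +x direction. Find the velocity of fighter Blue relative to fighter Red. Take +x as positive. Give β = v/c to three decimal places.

β = -0.414

β_A = 0.873, β_B = 0.719.
Transform to A's frame with the inverse velocity-addition law: u' = (u − v)/(1 − uv/c²), taking u = β_B and v = β_A.
u' = (0.719 − 0.873) / (1 − (0.873)(0.719)) = -0.1540/0.3723 = -0.4136.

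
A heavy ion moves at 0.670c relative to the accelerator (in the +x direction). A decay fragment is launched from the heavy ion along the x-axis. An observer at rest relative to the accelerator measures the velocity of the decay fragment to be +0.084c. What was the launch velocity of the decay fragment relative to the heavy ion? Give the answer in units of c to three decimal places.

-0.621c

Invert the composition law: u' = (u − v)/(1 − uv/c²).
u' = (0.084 − 0.670) / (1 − (0.084)(0.670)) = -0.5860/0.9437 = -0.6209.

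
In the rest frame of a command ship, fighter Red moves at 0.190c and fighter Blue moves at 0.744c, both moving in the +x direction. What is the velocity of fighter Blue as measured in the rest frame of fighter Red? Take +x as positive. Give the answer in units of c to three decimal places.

β_A = 0.190, β_B = 0.744.
Transform to A's frame with the inverse velocity-addition law: u' = (u − v)/(1 − uv/c²), taking u = β_B and v = β_A.
u' = (0.744 − 0.190) / (1 − (0.190)(0.744)) = 0.5540/0.8586 = 0.6452.

+0.645c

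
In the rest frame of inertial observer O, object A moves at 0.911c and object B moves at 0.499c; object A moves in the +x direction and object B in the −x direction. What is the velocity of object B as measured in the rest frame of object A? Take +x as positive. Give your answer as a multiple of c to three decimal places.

-0.969c

β_A = 0.911, β_B = -0.499.
Transform to A's frame with the inverse velocity-addition law: u' = (u − v)/(1 − uv/c²), taking u = β_B and v = β_A.
u' = (-0.499 − 0.911) / (1 − (0.911)(-0.499)) = -1.4100/1.4546 = -0.9693.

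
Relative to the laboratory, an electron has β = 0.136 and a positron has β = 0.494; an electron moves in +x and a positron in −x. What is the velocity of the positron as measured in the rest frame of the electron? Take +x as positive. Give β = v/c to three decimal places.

β = -0.590

β_A = 0.136, β_B = -0.494.
Transform to A's frame with the inverse velocity-addition law: u' = (u − v)/(1 − uv/c²), taking u = β_B and v = β_A.
u' = (-0.494 − 0.136) / (1 − (0.136)(-0.494)) = -0.6300/1.0672 = -0.5903.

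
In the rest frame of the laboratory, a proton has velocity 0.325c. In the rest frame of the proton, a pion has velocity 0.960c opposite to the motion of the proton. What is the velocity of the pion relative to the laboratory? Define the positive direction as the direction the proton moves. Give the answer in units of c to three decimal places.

With v = 0.325 and u' = -0.960 (in units of c),
u = (u' + v)/(1 + u'v/c²):
u = (-0.960 + 0.325) / (1 + (-0.960)·0.325) = -0.6350/0.6880 = -0.9230

-0.923c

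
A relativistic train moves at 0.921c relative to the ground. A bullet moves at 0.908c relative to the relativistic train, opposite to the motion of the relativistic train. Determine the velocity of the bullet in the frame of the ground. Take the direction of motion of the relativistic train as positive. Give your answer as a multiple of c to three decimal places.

With v = 0.921 and u' = -0.908 (in units of c),
u = (u' + v)/(1 + u'v/c²):
u = (-0.908 + 0.921) / (1 + (-0.908)·0.921) = 0.0130/0.1637 = 0.0794

+0.079c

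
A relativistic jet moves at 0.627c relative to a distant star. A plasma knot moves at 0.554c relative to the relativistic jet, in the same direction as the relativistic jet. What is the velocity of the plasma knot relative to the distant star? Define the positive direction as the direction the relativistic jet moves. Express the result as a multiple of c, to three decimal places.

0.877c

With v = 0.627 and u' = 0.554 (in units of c),
u = (u' + v)/(1 + u'v/c²):
u = (0.554 + 0.627) / (1 + 0.554·0.627) = 1.1810/1.3474 = 0.8765
(Galilean addition would give +1.181c, exceeding c.)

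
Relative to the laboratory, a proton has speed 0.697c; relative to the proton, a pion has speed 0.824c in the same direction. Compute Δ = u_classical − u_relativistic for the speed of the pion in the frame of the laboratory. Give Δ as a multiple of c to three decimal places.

Galilean: u_cl = 0.824 + 0.697 = 1.5210.
Relativistic: u_rel = (0.824 + 0.697) / (1 + 0.824·0.697) = 1.5210/1.5743 = 0.9661.
Δ = 1.5210 − 0.9661 = 0.5549.
(The classical prediction exceeds c; the relativistic result does not.)

Δ = 0.555c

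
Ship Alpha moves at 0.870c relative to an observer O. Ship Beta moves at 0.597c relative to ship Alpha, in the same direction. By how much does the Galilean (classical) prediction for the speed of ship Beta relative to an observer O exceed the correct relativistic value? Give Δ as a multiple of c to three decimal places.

Galilean: u_cl = 0.597 + 0.870 = 1.4670.
Relativistic: u_rel = (0.597 + 0.870) / (1 + 0.597·0.870) = 1.4670/1.5194 = 0.9655.
Δ = 1.4670 − 0.9655 = 0.5015.
(The classical prediction exceeds c; the relativistic result does not.)

Δ = 0.501c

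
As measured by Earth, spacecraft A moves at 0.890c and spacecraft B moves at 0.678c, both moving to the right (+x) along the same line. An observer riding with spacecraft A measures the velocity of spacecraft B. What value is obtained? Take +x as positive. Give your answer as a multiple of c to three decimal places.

-0.535c

β_A = 0.890, β_B = 0.678.
Transform to A's frame with the inverse velocity-addition law: u' = (u − v)/(1 − uv/c²), taking u = β_B and v = β_A.
u' = (0.678 − 0.890) / (1 − (0.890)(0.678)) = -0.2120/0.3966 = -0.5346.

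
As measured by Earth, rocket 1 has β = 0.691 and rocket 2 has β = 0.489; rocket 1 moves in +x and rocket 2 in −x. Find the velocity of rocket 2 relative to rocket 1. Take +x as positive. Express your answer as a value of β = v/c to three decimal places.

β_A = 0.691, β_B = -0.489.
Transform to A's frame with the inverse velocity-addition law: u' = (u − v)/(1 − uv/c²), taking u = β_B and v = β_A.
u' = (-0.489 − 0.691) / (1 − (0.691)(-0.489)) = -1.1800/1.3379 = -0.8820.

β = -0.882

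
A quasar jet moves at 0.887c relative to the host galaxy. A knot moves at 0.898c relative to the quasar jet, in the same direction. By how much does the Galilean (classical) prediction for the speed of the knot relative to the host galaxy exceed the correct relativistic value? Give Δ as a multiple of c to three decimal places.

Δ = 0.791c

Galilean: u_cl = 0.898 + 0.887 = 1.7850.
Relativistic: u_rel = (0.898 + 0.887) / (1 + 0.898·0.887) = 1.7850/1.7965 = 0.9936.
Δ = 1.7850 − 0.9936 = 0.7914.
(The classical prediction exceeds c; the relativistic result does not.)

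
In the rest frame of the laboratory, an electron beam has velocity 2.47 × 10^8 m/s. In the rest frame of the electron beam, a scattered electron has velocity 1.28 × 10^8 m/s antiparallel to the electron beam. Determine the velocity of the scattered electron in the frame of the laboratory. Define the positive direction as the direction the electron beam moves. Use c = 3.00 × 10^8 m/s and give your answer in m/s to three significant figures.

+1.83 × 10^8 m/s

In units of c (dividing by 3.00 × 10^8 m/s): v = 0.823, u' = -0.427.
u = (u' + v)/(1 + u'v/c²):
u = (-0.427 + 0.823) / (1 + (-0.427)·0.823) = 0.3967/0.6487 = 0.6115
(Galilean addition would give +0.397c.)
Converting back: u = 0.6115 × 3.00 × 10^8 m/s.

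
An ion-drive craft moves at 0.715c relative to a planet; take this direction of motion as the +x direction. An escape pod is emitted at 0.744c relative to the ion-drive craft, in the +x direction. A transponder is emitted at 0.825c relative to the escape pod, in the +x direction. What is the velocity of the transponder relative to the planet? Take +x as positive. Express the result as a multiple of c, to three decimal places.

Apply u = (u' + v)/(1 + u'v/c²) successively, working outward toward the planet.
Start: velocity of the ion-drive craft relative to the planet = 0.7150c.
Compose with the escape pod (u' = 0.744 in the ion-drive craft frame): u_1 = (0.744 + 0.715) / (1 + 0.744·0.715) = 1.4590/1.5320 = 0.9524.
Compose with the transponder (u' = 0.825 in the escape pod frame): u_2 = (0.825 + 0.952) / (1 + 0.825·0.952) = 1.7774/1.7857 = 0.9953.

0.995c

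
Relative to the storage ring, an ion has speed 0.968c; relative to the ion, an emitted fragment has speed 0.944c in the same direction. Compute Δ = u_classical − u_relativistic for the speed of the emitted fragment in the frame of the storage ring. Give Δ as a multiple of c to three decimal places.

Galilean: u_cl = 0.944 + 0.968 = 1.9120.
Relativistic: u_rel = (0.944 + 0.968) / (1 + 0.944·0.968) = 1.9120/1.9138 = 0.9991.
Δ = 1.9120 − 0.9991 = 0.9129.
(The classical prediction exceeds c; the relativistic result does not.)

Δ = 0.913c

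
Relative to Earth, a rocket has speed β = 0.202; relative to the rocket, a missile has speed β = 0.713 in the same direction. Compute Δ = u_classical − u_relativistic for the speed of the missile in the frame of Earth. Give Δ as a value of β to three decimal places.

Δ = 0.115

Galilean: u_cl = 0.713 + 0.202 = 0.9150.
Relativistic: u_rel = (0.713 + 0.202) / (1 + 0.713·0.202) = 0.9150/1.1440 = 0.7998.
Δ = 0.9150 − 0.7998 = 0.1152.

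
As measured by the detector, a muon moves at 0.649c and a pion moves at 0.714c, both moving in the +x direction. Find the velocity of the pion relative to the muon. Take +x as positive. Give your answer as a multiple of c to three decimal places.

+0.121c

β_A = 0.649, β_B = 0.714.
Transform to A's frame with the inverse velocity-addition law: u' = (u − v)/(1 − uv/c²), taking u = β_B and v = β_A.
u' = (0.714 − 0.649) / (1 − (0.649)(0.714)) = 0.0650/0.5366 = 0.1211.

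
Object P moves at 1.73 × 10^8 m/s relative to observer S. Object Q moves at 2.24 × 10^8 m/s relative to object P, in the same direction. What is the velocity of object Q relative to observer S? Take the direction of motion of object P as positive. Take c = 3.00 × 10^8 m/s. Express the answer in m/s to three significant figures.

2.78 × 10^8 m/s

In units of c (dividing by 3.00 × 10^8 m/s): v = 0.577, u' = 0.747.
u = (u' + v)/(1 + u'v/c²):
u = (0.747 + 0.577) / (1 + 0.747·0.577) = 1.3233/1.4306 = 0.9250
Converting back: u = 0.9250 × 3.00 × 10^8 m/s.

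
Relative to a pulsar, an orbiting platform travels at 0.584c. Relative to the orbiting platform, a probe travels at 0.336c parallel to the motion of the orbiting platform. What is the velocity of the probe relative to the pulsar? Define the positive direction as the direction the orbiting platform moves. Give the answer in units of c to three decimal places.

0.769c

With v = 0.584 and u' = 0.336 (in units of c),
u = (u' + v)/(1 + u'v/c²):
u = (0.336 + 0.584) / (1 + 0.336·0.584) = 0.9200/1.1962 = 0.7691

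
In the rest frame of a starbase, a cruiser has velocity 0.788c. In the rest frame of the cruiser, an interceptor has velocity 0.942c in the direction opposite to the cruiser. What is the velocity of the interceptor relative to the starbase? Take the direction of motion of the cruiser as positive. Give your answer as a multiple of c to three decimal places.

With v = 0.788 and u' = -0.942 (in units of c),
u = (u' + v)/(1 + u'v/c²):
u = (-0.942 + 0.788) / (1 + (-0.942)·0.788) = -0.1540/0.2577 = -0.5976
(Galilean addition would give -0.154c.)

-0.598c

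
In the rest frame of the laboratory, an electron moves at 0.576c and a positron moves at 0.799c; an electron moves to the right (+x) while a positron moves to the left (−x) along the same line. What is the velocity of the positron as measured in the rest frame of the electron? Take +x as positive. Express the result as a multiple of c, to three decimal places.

-0.942c

β_A = 0.576, β_B = -0.799.
Transform to A's frame with the inverse velocity-addition law: u' = (u − v)/(1 − uv/c²), taking u = β_B and v = β_A.
u' = (-0.799 − 0.576) / (1 − (0.576)(-0.799)) = -1.3750/1.4602 = -0.9416.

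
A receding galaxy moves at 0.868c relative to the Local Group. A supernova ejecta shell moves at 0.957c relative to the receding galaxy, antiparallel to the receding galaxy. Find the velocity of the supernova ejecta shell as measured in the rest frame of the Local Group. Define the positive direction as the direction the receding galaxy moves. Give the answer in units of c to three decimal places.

-0.526c

With v = 0.868 and u' = -0.957 (in units of c),
u = (u' + v)/(1 + u'v/c²):
u = (-0.957 + 0.868) / (1 + (-0.957)·0.868) = -0.0890/0.1693 = -0.5256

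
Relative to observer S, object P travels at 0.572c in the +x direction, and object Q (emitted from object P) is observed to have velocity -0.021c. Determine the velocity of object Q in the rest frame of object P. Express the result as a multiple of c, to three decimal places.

Invert the composition law: u' = (u − v)/(1 − uv/c²).
u' = (-0.021 − 0.572) / (1 − (-0.021)(0.572)) = -0.5930/1.0120 = -0.5860.

-0.586c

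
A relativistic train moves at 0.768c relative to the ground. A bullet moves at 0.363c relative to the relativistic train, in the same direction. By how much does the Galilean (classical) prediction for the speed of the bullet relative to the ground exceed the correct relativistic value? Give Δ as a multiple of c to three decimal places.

Galilean: u_cl = 0.363 + 0.768 = 1.1310.
Relativistic: u_rel = (0.363 + 0.768) / (1 + 0.363·0.768) = 1.1310/1.2788 = 0.8844.
Δ = 1.1310 − 0.8844 = 0.2466.
(The classical prediction exceeds c; the relativistic result does not.)

Δ = 0.247c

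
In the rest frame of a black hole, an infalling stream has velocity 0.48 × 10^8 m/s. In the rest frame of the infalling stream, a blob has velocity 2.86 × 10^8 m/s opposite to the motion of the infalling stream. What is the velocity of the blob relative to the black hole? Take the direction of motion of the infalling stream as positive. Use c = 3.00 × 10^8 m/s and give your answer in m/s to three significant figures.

-2.81 × 10^8 m/s

In units of c (dividing by 3.00 × 10^8 m/s): v = 0.160, u' = -0.953.
u = (u' + v)/(1 + u'v/c²):
u = (-0.953 + 0.160) / (1 + (-0.953)·0.160) = -0.7933/0.8475 = -0.9361
(Galilean addition would give -0.793c.)
Converting back: u = -0.9361 × 3.00 × 10^8 m/s.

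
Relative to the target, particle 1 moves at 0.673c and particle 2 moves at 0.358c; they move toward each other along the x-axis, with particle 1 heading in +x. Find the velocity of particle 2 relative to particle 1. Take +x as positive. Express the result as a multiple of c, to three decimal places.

β_A = 0.673, β_B = -0.358.
Transform to A's frame with the inverse velocity-addition law: u' = (u − v)/(1 − uv/c²), taking u = β_B and v = β_A.
u' = (-0.358 − 0.673) / (1 − (0.673)(-0.358)) = -1.0310/1.2409 = -0.8308.

-0.831c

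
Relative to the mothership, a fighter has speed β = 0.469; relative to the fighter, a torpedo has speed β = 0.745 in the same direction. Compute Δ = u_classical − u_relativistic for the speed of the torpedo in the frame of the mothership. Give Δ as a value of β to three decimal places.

Δ = 0.314

Galilean: u_cl = 0.745 + 0.469 = 1.2140.
Relativistic: u_rel = (0.745 + 0.469) / (1 + 0.745·0.469) = 1.2140/1.3494 = 0.8997.
Δ = 1.2140 − 0.8997 = 0.3143.
(The classical prediction exceeds c; the relativistic result does not.)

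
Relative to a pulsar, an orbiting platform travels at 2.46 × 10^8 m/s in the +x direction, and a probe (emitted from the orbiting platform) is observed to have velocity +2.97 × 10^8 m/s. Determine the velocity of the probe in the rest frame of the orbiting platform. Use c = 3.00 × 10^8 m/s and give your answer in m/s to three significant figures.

v = 0.820c, u = 0.990c.
Invert the composition law: u' = (u − v)/(1 − uv/c²).
u' = (0.990 − 0.820) / (1 − (0.990)(0.820)) = 0.1700/0.1882 = 0.9033.
u' = 0.9033 × 3.00 × 10^8 m/s.

+2.71 × 10^8 m/s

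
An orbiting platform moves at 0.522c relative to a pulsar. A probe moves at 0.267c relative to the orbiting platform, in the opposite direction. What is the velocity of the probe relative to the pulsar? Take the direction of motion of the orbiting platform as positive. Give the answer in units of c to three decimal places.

With v = 0.522 and u' = -0.267 (in units of c),
u = (u' + v)/(1 + u'v/c²):
u = (-0.267 + 0.522) / (1 + (-0.267)·0.522) = 0.2550/0.8606 = 0.2963
(Galilean addition would give +0.255c.)

+0.296c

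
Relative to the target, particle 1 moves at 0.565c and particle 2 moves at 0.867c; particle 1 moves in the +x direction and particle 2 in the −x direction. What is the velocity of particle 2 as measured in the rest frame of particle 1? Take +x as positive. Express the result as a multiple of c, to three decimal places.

β_A = 0.565, β_B = -0.867.
Transform to A's frame with the inverse velocity-addition law: u' = (u − v)/(1 − uv/c²), taking u = β_B and v = β_A.
u' = (-0.867 − 0.565) / (1 − (0.565)(-0.867)) = -1.4320/1.4899 = -0.9612.

-0.961c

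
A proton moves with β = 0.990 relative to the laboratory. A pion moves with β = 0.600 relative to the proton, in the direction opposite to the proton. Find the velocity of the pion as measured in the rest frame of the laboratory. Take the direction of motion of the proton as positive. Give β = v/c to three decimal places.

β = +0.961

With v = 0.990 and u' = -0.600 (in units of c),
u = (u' + v)/(1 + u'v/c²):
u = (-0.600 + 0.990) / (1 + (-0.600)·0.990) = 0.3900/0.4060 = 0.9606
(Galilean addition would give +0.390c.)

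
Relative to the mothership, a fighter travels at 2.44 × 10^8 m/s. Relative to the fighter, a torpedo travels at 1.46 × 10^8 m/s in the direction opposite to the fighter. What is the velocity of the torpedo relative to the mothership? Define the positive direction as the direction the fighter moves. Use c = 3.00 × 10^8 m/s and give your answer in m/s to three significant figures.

+1.62 × 10^8 m/s

In units of c (dividing by 3.00 × 10^8 m/s): v = 0.813, u' = -0.487.
u = (u' + v)/(1 + u'v/c²):
u = (-0.487 + 0.813) / (1 + (-0.487)·0.813) = 0.3267/0.6042 = 0.5407
Converting back: u = 0.5407 × 3.00 × 10^8 m/s.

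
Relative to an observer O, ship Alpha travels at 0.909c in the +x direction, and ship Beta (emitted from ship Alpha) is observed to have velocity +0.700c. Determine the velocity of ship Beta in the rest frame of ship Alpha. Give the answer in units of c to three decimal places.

Invert the composition law: u' = (u − v)/(1 − uv/c²).
u' = (0.700 − 0.909) / (1 − (0.700)(0.909)) = -0.2090/0.3637 = -0.5746.

-0.575c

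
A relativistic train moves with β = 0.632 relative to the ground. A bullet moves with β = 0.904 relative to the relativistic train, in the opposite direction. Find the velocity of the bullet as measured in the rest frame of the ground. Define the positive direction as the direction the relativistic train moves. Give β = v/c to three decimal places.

β = -0.635

With v = 0.632 and u' = -0.904 (in units of c),
u = (u' + v)/(1 + u'v/c²):
u = (-0.904 + 0.632) / (1 + (-0.904)·0.632) = -0.2720/0.4287 = -0.6345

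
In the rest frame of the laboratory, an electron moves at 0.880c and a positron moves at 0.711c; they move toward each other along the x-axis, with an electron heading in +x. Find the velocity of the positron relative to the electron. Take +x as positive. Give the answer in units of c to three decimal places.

β_A = 0.880, β_B = -0.711.
Transform to A's frame with the inverse velocity-addition law: u' = (u − v)/(1 − uv/c²), taking u = β_B and v = β_A.
u' = (-0.711 − 0.880) / (1 − (0.880)(-0.711)) = -1.5910/1.6257 = -0.9787.

-0.979c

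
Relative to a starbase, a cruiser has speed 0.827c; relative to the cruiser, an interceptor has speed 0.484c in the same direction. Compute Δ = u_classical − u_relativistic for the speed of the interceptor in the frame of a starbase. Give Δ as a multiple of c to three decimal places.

Δ = 0.375c

Galilean: u_cl = 0.484 + 0.827 = 1.3110.
Relativistic: u_rel = (0.484 + 0.827) / (1 + 0.484·0.827) = 1.3110/1.4003 = 0.9362.
Δ = 1.3110 − 0.9362 = 0.3748.
(The classical prediction exceeds c; the relativistic result does not.)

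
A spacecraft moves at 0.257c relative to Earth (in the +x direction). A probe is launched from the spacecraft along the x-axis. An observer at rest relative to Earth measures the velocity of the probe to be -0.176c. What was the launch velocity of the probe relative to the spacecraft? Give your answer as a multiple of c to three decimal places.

-0.414c

Invert the composition law: u' = (u − v)/(1 − uv/c²).
u' = (-0.176 − 0.257) / (1 − (-0.176)(0.257)) = -0.4330/1.0452 = -0.4143.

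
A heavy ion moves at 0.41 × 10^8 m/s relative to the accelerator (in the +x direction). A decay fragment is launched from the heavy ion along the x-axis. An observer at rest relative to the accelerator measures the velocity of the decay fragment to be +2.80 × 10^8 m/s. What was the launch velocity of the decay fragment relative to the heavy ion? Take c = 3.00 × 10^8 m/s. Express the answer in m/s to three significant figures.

v = 0.137c, u = 0.933c.
Invert the composition law: u' = (u − v)/(1 − uv/c²).
u' = (0.933 − 0.137) / (1 − (0.933)(0.137)) = 0.7967/0.8724 = 0.9131.
u' = 0.9131 × 3.00 × 10^8 m/s.

+2.74 × 10^8 m/s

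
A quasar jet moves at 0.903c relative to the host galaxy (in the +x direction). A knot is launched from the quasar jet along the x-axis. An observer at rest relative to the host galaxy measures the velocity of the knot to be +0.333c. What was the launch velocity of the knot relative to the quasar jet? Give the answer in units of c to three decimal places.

-0.815c

Invert the composition law: u' = (u − v)/(1 − uv/c²).
u' = (0.333 − 0.903) / (1 − (0.333)(0.903)) = -0.5700/0.6993 = -0.8151.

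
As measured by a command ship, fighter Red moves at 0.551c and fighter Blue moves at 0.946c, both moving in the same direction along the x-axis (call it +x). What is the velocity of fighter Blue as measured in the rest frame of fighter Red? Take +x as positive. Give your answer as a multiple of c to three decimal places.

+0.825c

β_A = 0.551, β_B = 0.946.
Transform to A's frame with the inverse velocity-addition law: u' = (u − v)/(1 − uv/c²), taking u = β_B and v = β_A.
u' = (0.946 − 0.551) / (1 − (0.551)(0.946)) = 0.3950/0.4788 = 0.8251.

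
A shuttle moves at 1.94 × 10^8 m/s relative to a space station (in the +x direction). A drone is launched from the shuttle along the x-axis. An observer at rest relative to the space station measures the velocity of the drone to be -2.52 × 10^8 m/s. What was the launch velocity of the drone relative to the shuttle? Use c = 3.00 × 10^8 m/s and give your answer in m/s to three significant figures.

-2.89 × 10^8 m/s

v = 0.647c, u = -0.840c.
Invert the composition law: u' = (u − v)/(1 − uv/c²).
u' = (-0.840 − 0.647) / (1 − (-0.840)(0.647)) = -1.4867/1.5432 = -0.9634.
u' = -0.9634 × 3.00 × 10^8 m/s.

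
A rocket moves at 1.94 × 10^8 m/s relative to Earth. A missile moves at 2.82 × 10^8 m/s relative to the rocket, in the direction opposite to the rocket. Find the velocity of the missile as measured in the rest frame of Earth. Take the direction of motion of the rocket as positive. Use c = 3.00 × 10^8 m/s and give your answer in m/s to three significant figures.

-2.24 × 10^8 m/s

In units of c (dividing by 3.00 × 10^8 m/s): v = 0.647, u' = -0.940.
u = (u' + v)/(1 + u'v/c²):
u = (-0.940 + 0.647) / (1 + (-0.940)·0.647) = -0.2933/0.3921 = -0.7480
(Galilean addition would give -0.293c.)
Converting back: u = -0.7480 × 3.00 × 10^8 m/s.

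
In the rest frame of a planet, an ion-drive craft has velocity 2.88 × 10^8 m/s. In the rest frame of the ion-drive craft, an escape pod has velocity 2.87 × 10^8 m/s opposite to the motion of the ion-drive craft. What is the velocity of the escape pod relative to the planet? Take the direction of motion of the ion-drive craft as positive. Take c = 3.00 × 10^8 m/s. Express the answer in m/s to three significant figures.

In units of c (dividing by 3.00 × 10^8 m/s): v = 0.960, u' = -0.957.
u = (u' + v)/(1 + u'v/c²):
u = (-0.957 + 0.960) / (1 + (-0.957)·0.960) = 0.0033/0.0816 = 0.0408
Converting back: u = 0.0408 × 3.00 × 10^8 m/s.

+1.23 × 10^7 m/s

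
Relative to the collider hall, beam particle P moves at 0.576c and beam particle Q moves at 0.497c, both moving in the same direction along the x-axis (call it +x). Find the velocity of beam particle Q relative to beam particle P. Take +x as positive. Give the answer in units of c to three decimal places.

-0.111c

β_A = 0.576, β_B = 0.497.
Transform to A's frame with the inverse velocity-addition law: u' = (u − v)/(1 − uv/c²), taking u = β_B and v = β_A.
u' = (0.497 − 0.576) / (1 − (0.576)(0.497)) = -0.0790/0.7137 = -0.1107.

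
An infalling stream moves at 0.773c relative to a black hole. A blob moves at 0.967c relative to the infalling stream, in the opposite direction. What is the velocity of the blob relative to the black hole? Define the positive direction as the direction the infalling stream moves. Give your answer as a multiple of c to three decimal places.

With v = 0.773 and u' = -0.967 (in units of c),
u = (u' + v)/(1 + u'v/c²):
u = (-0.967 + 0.773) / (1 + (-0.967)·0.773) = -0.1940/0.2525 = -0.7683
(Galilean addition would give -0.194c.)

-0.768c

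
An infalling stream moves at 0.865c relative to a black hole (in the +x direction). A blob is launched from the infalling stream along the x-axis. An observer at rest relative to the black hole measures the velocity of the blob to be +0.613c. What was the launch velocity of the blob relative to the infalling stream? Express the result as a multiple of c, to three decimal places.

Invert the composition law: u' = (u − v)/(1 − uv/c²).
u' = (0.613 − 0.865) / (1 − (0.613)(0.865)) = -0.2520/0.4698 = -0.5364.

-0.536c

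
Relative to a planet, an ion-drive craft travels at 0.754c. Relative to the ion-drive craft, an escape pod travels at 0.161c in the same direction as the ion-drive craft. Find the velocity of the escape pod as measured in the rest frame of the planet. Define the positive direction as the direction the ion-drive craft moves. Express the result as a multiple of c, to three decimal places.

With v = 0.754 and u' = 0.161 (in units of c),
u = (u' + v)/(1 + u'v/c²):
u = (0.161 + 0.754) / (1 + 0.161·0.754) = 0.9150/1.1214 = 0.8159

0.816c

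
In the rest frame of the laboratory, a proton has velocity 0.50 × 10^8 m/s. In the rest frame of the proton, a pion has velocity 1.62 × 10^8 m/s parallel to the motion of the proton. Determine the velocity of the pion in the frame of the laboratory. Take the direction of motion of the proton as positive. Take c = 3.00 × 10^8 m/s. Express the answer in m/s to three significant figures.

In units of c (dividing by 3.00 × 10^8 m/s): v = 0.167, u' = 0.540.
u = (u' + v)/(1 + u'v/c²):
u = (0.540 + 0.167) / (1 + 0.540·0.167) = 0.7067/1.0900 = 0.6483
(Galilean addition would give +0.707c.)
Converting back: u = 0.6483 × 3.00 × 10^8 m/s.

1.94 × 10^8 m/s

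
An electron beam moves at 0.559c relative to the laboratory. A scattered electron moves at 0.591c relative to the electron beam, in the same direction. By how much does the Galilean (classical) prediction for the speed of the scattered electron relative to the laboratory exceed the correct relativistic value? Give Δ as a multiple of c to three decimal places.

Δ = 0.286c

Galilean: u_cl = 0.591 + 0.559 = 1.1500.
Relativistic: u_rel = (0.591 + 0.559) / (1 + 0.591·0.559) = 1.1500/1.3304 = 0.8644.
Δ = 1.1500 − 0.8644 = 0.2856.
(The classical prediction exceeds c; the relativistic result does not.)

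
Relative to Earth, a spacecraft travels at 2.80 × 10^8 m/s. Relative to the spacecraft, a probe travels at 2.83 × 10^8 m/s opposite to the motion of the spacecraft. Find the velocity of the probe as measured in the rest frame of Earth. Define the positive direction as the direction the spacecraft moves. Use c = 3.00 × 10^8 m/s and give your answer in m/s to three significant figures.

In units of c (dividing by 3.00 × 10^8 m/s): v = 0.933, u' = -0.943.
u = (u' + v)/(1 + u'v/c²):
u = (-0.943 + 0.933) / (1 + (-0.943)·0.933) = -0.0100/0.1196 = -0.0836
Converting back: u = -0.0836 × 3.00 × 10^8 m/s.

-2.51 × 10^7 m/s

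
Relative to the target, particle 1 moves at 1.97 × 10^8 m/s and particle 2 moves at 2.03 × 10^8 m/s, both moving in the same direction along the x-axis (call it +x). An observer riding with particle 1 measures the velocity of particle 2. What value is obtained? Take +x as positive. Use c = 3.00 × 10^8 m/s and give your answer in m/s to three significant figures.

+1.08 × 10^7 m/s

β_A = 0.657, β_B = 0.677 (dividing each by c = 3.00 × 10^8 m/s).
Transform to A's frame with the inverse velocity-addition law: u' = (u − v)/(1 − uv/c²), taking u = β_B and v = β_A.
u' = (0.677 − 0.657) / (1 − (0.657)(0.677)) = 0.0200/0.5557 = 0.0360.
u' = 0.0360 × 3.00 × 10^8 m/s.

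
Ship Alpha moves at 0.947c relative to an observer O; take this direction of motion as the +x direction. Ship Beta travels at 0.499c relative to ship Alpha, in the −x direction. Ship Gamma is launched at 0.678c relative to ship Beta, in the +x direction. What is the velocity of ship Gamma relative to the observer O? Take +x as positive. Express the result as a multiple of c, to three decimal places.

Apply u = (u' + v)/(1 + u'v/c²) successively, working outward toward the observer O.
Start: velocity of ship Alpha relative to the observer O = 0.9470c.
Compose with ship Beta (u' = -0.499 in ship Alpha frame): u_1 = (-0.499 + 0.947) / (1 + (-0.499)·0.947) = 0.4480/0.5274 = 0.8494.
Compose with ship Gamma (u' = 0.678 in ship Beta frame): u_2 = (0.678 + 0.849) / (1 + 0.678·0.849) = 1.5274/1.5759 = 0.9692.

+0.969c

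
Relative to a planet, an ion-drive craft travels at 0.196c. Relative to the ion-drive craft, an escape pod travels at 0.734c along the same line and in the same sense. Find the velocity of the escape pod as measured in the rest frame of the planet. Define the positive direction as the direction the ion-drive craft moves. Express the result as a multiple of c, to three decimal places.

With v = 0.196 and u' = 0.734 (in units of c),
u = (u' + v)/(1 + u'v/c²):
u = (0.734 + 0.196) / (1 + 0.734·0.196) = 0.9300/1.1439 = 0.8130

0.813c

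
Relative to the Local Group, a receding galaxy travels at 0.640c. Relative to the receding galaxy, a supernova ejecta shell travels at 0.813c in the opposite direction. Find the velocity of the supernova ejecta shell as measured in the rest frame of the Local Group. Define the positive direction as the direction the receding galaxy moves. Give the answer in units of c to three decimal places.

With v = 0.640 and u' = -0.813 (in units of c),
u = (u' + v)/(1 + u'v/c²):
u = (-0.813 + 0.640) / (1 + (-0.813)·0.640) = -0.1730/0.4797 = -0.3607
(Galilean addition would give -0.173c.)

-0.361c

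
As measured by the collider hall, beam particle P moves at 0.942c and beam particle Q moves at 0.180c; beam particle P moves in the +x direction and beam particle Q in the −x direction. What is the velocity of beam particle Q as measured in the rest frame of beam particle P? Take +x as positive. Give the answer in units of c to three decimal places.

β_A = 0.942, β_B = -0.180.
Transform to A's frame with the inverse velocity-addition law: u' = (u − v)/(1 − uv/c²), taking u = β_B and v = β_A.
u' = (-0.180 − 0.942) / (1 − (0.942)(-0.180)) = -1.1220/1.1696 = -0.9593.

-0.959c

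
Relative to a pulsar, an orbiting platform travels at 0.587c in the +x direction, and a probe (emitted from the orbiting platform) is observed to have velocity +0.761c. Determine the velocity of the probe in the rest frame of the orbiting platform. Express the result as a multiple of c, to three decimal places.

+0.314c

Invert the composition law: u' = (u − v)/(1 − uv/c²).
u' = (0.761 − 0.587) / (1 − (0.761)(0.587)) = 0.1740/0.5533 = 0.3145.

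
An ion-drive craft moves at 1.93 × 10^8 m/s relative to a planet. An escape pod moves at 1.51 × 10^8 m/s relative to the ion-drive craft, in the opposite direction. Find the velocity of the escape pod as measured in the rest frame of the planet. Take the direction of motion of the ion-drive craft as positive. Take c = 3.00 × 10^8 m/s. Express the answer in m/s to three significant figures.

In units of c (dividing by 3.00 × 10^8 m/s): v = 0.643, u' = -0.503.
u = (u' + v)/(1 + u'v/c²):
u = (-0.503 + 0.643) / (1 + (-0.503)·0.643) = 0.1400/0.6762 = 0.2070
Converting back: u = 0.2070 × 3.00 × 10^8 m/s.

+6.21 × 10^7 m/s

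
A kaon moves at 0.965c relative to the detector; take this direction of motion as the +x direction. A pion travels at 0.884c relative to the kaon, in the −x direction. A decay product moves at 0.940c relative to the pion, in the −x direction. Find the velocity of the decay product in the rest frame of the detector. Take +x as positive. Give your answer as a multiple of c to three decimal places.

Apply u = (u' + v)/(1 + u'v/c²) successively, working outward toward the detector.
Start: velocity of the kaon relative to the detector = 0.9650c.
Compose with the pion (u' = -0.884 in the kaon frame): u_1 = (-0.884 + 0.965) / (1 + (-0.884)·0.965) = 0.0810/0.1469 = 0.5512.
Compose with the decay product (u' = -0.940 in the pion frame): u_2 = (-0.940 + 0.551) / (1 + (-0.940)·0.551) = -0.3888/0.4818 = -0.8068.

-0.807c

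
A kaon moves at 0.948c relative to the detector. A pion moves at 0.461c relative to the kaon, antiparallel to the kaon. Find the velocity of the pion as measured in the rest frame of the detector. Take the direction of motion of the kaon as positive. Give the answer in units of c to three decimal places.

+0.865c

With v = 0.948 and u' = -0.461 (in units of c),
u = (u' + v)/(1 + u'v/c²):
u = (-0.461 + 0.948) / (1 + (-0.461)·0.948) = 0.4870/0.5630 = 0.8651
(Galilean addition would give +0.487c.)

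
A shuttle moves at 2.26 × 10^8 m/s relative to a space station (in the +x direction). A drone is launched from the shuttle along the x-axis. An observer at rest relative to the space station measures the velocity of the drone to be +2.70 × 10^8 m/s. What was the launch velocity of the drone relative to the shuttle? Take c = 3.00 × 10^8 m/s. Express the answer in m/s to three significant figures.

v = 0.753c, u = 0.900c.
Invert the composition law: u' = (u − v)/(1 − uv/c²).
u' = (0.900 − 0.753) / (1 − (0.900)(0.753)) = 0.1467/0.3220 = 0.4555.
u' = 0.4555 × 3.00 × 10^8 m/s.

+1.37 × 10^8 m/s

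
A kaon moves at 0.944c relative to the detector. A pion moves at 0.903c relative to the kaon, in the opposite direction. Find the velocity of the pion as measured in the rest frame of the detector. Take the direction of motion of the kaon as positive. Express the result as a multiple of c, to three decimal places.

With v = 0.944 and u' = -0.903 (in units of c),
u = (u' + v)/(1 + u'v/c²):
u = (-0.903 + 0.944) / (1 + (-0.903)·0.944) = 0.0410/0.1476 = 0.2778

+0.278c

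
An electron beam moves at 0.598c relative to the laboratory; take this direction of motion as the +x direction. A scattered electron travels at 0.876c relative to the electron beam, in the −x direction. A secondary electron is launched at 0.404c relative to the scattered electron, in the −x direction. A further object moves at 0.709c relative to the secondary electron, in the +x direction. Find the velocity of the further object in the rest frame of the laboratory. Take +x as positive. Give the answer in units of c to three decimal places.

Apply u = (u' + v)/(1 + u'v/c²) successively, working outward toward the laboratory.
Start: velocity of the electron beam relative to the laboratory = 0.5980c.
Compose with the scattered electron (u' = -0.876 in the electron beam frame): u_1 = (-0.876 + 0.598) / (1 + (-0.876)·0.598) = -0.2780/0.4762 = -0.5838.
Compose with the secondary electron (u' = -0.404 in the scattered electron frame): u_2 = (-0.404 + (-0.584)) / (1 + (-0.404)·(-0.584)) = -0.9878/1.2359 = -0.7993.
Compose with the further object (u' = 0.709 in the secondary electron frame): u_3 = (0.709 + (-0.799)) / (1 + 0.709·(-0.799)) = -0.0903/0.4333 = -0.2084.

-0.208c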